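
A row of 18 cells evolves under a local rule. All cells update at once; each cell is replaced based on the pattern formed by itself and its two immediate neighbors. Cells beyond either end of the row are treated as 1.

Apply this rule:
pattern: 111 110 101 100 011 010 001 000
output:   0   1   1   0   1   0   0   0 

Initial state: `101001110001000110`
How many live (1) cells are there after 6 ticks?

110001010000000111
010000100000000100
100000000000000000
100000000000000000  (fixed point — unchanged through tick 6)
count of 1: 1

1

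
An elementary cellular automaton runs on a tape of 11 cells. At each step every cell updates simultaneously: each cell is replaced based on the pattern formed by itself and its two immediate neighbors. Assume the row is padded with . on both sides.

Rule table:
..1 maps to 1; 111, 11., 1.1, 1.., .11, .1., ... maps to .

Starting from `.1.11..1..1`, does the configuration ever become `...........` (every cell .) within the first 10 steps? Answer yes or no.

no

step 1: 1.....1..1.
step 2: .....1..1..
step 3: ....1..1...
step 4: ...1..1....
step 5: ..1..1.....
step 6: .1..1......
step 7: 1..1.......
step 8: ..1........
step 9: .1.........
step 10: 1..........
step 10 is 1.........., still not uniform .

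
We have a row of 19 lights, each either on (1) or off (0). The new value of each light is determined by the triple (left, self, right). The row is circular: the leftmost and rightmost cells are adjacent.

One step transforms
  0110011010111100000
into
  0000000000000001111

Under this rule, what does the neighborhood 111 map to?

At position 11 the neighborhood is 111; the next row has 0 there.

0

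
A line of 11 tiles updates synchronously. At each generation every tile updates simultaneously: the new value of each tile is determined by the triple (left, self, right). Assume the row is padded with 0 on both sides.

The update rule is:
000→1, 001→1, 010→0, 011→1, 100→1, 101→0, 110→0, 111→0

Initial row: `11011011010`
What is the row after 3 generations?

10010010001
01101101110
11001001001

11001001001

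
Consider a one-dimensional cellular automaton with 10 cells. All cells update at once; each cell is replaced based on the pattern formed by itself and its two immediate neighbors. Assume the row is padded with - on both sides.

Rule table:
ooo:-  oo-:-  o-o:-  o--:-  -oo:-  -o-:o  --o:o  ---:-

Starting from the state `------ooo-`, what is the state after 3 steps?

---o------

step 1: -----o----
step 2: ----oo----
step 3: ---o------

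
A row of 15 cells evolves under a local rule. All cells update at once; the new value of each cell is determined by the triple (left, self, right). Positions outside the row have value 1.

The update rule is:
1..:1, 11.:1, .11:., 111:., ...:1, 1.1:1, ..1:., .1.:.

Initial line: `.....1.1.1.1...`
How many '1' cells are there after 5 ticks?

1111..1.1.1.11.
...11..1.1.1.11
11..11..1.1.1..
.11..11..1.1.1.
1.11..11..1.1.1
count of 1: 8

8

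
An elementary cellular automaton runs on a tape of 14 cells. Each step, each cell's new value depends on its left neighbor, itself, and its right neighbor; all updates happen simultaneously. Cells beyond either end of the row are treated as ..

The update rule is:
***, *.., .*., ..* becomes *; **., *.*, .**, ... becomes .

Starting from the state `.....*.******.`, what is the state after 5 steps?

**....**.**.**

....**..****.*
...*..**.**..*
..****.....***
.*.**.*...*.*.
**....**.**.**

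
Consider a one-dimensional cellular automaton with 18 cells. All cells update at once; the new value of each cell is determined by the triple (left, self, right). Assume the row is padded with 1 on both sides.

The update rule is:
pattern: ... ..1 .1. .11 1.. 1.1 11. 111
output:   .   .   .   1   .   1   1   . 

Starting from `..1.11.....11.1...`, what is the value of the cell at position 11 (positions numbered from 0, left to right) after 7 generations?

generation 1: ...111.....111....
generation 2: ...1.1.....1.1....
generation 3: ....1.......1.....
generation 4: ..................
generation 5: ..................  (fixed point — unchanged through generation 7)
position 11 holds .

.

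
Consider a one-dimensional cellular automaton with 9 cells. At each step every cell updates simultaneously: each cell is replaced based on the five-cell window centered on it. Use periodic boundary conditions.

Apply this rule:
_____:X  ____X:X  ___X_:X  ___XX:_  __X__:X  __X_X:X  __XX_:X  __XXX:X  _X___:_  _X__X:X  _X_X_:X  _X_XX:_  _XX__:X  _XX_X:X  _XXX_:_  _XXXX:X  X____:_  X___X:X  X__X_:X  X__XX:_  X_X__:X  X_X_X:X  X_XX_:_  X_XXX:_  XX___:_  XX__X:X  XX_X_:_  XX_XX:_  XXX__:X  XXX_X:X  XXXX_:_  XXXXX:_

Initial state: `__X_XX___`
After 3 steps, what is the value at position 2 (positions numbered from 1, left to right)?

_

XXX__X__X
X_XXXXX_X
X__X__X__
position 2 holds _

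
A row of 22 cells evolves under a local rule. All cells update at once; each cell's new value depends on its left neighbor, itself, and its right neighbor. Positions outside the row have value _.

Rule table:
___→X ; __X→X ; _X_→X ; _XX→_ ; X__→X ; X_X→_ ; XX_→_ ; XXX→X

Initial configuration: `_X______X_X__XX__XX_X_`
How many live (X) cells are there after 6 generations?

generation 1: XXXXXXXXX_XXX__XX___XX
generation 2: _XXXXXXX___X_XX__XXX__
generation 3: X_XXXXX_XXXX___XX_X_XX
generation 4: X__XXX___XX_XXX___X___
generation 5: XXX_X_XXX____X_XXXXXXX
generation 6: _X__X__X_XXXXX__XXXXX_
count of X: 13

13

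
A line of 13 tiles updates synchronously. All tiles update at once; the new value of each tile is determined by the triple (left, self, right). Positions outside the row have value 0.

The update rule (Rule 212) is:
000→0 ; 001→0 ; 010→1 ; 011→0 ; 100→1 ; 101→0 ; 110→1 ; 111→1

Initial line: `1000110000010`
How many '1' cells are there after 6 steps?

step 1: 1100011000011
step 2: 0110001100001
step 3: 0011000110001
step 4: 0001100011001
step 5: 0000110001101
step 6: 0000011000101
count of 1: 4

4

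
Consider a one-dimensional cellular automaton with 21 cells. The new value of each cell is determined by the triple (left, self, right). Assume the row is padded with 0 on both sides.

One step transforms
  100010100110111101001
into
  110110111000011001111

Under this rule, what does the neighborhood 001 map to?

At position 3 the neighborhood is 001; the next row has 1 there.

1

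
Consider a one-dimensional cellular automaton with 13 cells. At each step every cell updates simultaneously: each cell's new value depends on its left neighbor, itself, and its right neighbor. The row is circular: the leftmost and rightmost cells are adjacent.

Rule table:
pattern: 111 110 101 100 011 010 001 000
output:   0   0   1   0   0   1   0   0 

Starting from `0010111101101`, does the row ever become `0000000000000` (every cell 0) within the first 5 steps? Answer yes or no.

0011000010011
0000000010000
0000000010000  (fixed point — unchanged through step 5)
step 5 is 0000000010000, still not uniform 0

no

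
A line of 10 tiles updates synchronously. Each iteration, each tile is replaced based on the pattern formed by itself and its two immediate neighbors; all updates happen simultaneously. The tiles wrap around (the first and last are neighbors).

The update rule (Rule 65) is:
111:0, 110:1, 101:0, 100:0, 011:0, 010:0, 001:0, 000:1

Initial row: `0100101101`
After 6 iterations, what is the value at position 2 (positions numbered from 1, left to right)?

1

0000000100
1111110001
0000010100
1111000001
0001011100
1100000101
position 2 holds 1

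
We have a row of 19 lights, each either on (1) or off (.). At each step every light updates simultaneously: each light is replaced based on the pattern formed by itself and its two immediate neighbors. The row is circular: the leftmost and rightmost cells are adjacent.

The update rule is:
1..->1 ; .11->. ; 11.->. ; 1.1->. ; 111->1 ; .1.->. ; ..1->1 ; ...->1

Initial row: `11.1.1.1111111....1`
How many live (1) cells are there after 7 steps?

11

step 1: 1.......11111.1111.
step 2: .1111111.111...11..
step 3: 1.11111...1.111..11
step 4: ...111.111...1.11.1
step 5: 111.1...1.111......
step 6: .1...111...1.111111
step 7: ..111.1.111...1111.
count of 1: 11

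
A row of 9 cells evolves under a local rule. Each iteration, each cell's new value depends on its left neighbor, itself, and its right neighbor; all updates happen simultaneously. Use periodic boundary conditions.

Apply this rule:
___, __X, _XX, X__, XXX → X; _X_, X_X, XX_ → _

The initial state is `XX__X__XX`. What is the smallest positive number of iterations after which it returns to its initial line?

18

iteration 1: X_XX_XXXX
iteration 2: __X__XXXX
iteration 3: XX_XXXXX_
iteration 4: X__XXXX__
iteration 5: _XXXXX_XX
iteration 6: _XXXX__X_
iteration 7: XXXX_XX_X
iteration 8: XXX__X__X
iteration 9: XX_XX_XXX
iteration 10: X__X__XXX
iteration 11: _XX_XXXXX
iteration 12: _X__XXXX_
iteration 13: X_XXXXX_X
iteration 14: __XXXX__X
iteration 15: XXXXX_XX_
iteration 16: XXXX__X__
iteration 17: XXX_XX_XX
iteration 18: XX__X__XX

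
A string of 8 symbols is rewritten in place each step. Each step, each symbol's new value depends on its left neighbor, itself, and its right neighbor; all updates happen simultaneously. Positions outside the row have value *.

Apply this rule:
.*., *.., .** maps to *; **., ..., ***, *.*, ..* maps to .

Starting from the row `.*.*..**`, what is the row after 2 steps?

.*.**.*.
.*.*..*.

.*.*..*.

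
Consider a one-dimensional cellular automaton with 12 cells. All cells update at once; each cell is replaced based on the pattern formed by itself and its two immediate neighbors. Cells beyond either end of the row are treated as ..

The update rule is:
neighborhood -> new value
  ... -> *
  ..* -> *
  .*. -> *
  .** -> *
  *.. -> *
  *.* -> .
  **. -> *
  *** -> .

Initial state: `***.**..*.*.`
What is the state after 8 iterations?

*.*.*...*.**

iteration 1: *.*.*****.**
iteration 2: *.*.*...*.**
iteration 3: *.*.*****.**  (repeats iteration 1; period 2)
iteration 8: *.*.*...*.**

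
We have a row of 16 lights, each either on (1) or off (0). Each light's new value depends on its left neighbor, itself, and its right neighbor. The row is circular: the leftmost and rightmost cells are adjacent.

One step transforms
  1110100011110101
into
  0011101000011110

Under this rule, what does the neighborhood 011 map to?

0

At position 8 the neighborhood is 011; the next row has 0 there.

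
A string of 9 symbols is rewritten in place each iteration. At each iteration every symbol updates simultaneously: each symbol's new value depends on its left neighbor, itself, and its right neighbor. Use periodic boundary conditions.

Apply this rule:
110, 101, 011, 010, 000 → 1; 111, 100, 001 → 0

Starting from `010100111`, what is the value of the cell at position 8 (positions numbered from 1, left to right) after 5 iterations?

iteration 1: 111100101
iteration 2: 000100111
iteration 3: 010100101
iteration 4: 111100111
iteration 5: 000100100
position 8 holds 0

0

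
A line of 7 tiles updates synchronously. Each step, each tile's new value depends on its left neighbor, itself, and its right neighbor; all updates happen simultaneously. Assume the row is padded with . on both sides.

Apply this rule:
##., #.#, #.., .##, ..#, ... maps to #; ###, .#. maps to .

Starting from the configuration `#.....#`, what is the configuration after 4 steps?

step 1: .#####.
step 2: ##...##
step 3: #######
step 4: #.....#

#.....#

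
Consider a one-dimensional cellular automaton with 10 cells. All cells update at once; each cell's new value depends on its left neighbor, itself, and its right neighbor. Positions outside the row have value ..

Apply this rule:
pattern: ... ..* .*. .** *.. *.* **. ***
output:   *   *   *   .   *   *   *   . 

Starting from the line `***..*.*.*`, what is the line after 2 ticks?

**.......*

..********
**.......*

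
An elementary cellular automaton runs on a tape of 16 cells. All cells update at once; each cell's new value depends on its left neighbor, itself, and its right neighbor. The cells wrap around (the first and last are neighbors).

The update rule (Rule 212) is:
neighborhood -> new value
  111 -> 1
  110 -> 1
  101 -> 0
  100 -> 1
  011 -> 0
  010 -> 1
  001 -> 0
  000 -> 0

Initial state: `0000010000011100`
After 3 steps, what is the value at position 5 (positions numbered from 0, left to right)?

0000011000001110
0000001100000111
1000000110000011
position 5 holds 0

0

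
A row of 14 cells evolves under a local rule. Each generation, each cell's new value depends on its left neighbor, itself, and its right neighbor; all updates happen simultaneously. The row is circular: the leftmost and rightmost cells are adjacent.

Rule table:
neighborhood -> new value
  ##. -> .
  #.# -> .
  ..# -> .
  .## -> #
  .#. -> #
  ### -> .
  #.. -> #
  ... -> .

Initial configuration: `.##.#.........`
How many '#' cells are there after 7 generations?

generation 1: .#..##........
generation 2: .##.#.#.......
generation 3: .#..#.##......
generation 4: .##.#.#.#.....
generation 5: .#..#.#.##....
generation 6: .##.#.#.#.#...
generation 7: .#..#.#.#.##..
count of #: 6

6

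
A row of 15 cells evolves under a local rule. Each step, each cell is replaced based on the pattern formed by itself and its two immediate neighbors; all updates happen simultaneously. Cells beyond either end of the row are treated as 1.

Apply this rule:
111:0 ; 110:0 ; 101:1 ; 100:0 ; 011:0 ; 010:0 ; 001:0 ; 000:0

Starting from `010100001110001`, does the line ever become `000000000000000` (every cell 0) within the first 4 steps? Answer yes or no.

yes

101000000000000
010000000000000
100000000000000
000000000000000
all cells are 0 at step 4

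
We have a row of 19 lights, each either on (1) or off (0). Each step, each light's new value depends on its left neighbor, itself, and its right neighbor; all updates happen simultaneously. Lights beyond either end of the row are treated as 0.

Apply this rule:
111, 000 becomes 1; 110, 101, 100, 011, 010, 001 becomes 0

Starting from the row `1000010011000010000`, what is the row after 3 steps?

0011001110011000000

step 1: 0011000000011000111
step 2: 1000011111000010010
step 3: 0011001110011000000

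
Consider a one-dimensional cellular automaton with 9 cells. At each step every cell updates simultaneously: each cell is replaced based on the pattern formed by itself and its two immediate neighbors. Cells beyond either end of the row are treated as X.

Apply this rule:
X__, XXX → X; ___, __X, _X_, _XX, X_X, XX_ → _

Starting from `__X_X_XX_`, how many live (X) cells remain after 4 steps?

X________
_X_______
__X______
X__X_____
count of X: 2

2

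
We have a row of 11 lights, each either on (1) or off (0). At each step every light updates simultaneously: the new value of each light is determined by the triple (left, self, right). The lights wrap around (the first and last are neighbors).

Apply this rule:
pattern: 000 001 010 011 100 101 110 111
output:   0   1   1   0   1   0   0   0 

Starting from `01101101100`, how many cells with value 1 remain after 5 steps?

4

10000000010
11000000110
00100001000
01110011100
10001100010
count of 1: 4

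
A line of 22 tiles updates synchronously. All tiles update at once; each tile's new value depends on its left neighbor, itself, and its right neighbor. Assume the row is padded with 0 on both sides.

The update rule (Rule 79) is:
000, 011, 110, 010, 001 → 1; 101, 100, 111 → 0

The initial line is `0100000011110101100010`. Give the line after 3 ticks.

1101011110110101101010

tick 1: 1101111110010101101110
tick 2: 1101000010110101101010
tick 3: 1101011110110101101010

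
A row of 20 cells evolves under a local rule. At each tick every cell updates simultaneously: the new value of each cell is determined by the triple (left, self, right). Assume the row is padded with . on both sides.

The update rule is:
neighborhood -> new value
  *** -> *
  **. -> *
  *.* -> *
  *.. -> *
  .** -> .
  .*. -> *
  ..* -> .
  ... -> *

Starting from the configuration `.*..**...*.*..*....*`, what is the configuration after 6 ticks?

tick 1: .**..***.****.****.*
tick 2: ..**..***.****.*****
tick 3: *..**..***.****.****
tick 4: **..**..***.****.***
tick 5: .**..**..***.****.**
tick 6: ..**..**..***.****.*

..**..**..***.****.*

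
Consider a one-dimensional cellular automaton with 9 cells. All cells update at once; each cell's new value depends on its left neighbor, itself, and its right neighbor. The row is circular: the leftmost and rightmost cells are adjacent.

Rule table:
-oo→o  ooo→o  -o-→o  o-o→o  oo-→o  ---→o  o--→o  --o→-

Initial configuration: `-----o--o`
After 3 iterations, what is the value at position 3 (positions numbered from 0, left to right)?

o

oooo-oo-o
ooooooooo
ooooooooo
position 3 holds o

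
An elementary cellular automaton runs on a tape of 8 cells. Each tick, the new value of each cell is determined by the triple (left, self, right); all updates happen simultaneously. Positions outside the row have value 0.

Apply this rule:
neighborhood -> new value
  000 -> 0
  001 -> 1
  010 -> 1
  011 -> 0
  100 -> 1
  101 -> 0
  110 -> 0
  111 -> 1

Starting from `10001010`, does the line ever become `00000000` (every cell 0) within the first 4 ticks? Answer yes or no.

11011011
00000000
all cells are 0 at tick 2

yes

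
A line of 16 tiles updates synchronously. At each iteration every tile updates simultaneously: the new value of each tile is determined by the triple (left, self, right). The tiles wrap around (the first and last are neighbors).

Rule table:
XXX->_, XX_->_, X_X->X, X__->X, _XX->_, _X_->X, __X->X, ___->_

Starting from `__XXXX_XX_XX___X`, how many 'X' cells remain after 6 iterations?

XX____X__X__X_XX
__X__XXXXXXXXX__
_XXXX_________X_
X____X_______XXX
_X__XXX_____X___
XXXX___X___XXX__
count of X: 8

8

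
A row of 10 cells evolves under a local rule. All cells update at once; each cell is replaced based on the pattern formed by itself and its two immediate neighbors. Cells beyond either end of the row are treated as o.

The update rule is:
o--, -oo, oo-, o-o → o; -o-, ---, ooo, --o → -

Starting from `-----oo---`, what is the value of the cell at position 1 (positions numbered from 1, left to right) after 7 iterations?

o

o----ooo--
oo---o-oo-
-oo---oooo
oooo--o---
---oo--o--
o--ooo--o-
oo-o-oo--o
position 1 holds o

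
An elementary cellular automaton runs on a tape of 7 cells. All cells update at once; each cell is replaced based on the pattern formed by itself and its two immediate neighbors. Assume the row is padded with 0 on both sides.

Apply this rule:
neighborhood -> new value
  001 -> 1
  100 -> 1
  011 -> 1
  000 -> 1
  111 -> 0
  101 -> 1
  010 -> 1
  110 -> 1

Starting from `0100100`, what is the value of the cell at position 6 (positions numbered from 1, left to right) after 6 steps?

0

step 1: 1111111
step 2: 1000001
step 3: 1111111  (repeats step 1; period 2)
step 6: 1000001
position 6 holds 0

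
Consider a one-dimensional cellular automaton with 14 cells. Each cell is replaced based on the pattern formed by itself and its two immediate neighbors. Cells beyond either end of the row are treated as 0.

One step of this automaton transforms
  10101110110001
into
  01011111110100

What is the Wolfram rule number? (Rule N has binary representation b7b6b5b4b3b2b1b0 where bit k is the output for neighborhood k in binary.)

233

position 5: 111 → 1  (bit 7 = 1)
position 6: 110 → 1  (bit 6 = 1)
position 1: 101 → 1  (bit 5 = 1)
position 10: 100 → 0  (bit 4 = 0)
position 4: 011 → 1  (bit 3 = 1)
position 0: 010 → 0  (bit 2 = 0)
position 12: 001 → 0  (bit 1 = 0)
position 11: 000 → 1  (bit 0 = 1)
bits b7..b0 = 11101001 = 233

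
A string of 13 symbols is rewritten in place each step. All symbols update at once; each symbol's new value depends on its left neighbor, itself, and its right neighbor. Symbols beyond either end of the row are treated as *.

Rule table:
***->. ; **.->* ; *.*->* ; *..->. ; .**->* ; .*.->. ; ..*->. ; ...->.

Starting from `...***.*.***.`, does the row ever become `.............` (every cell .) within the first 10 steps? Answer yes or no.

no

step 1: ...*.**.**.**
step 2: ....********.
step 3: ....*......**
step 4: ...........*.
step 5: ............*
step 6: ............*  (fixed point — unchanged through step 10)
step 10 is ............*, still not uniform .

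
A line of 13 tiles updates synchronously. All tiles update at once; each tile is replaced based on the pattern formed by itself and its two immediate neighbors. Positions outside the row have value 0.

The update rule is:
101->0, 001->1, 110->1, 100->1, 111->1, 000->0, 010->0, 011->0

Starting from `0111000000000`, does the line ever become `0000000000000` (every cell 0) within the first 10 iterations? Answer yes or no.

iteration 1: 1011100000000
iteration 2: 0001110000000
iteration 3: 0010111000000
iteration 4: 0100011100000
iteration 5: 1010101110000
iteration 6: 0000000111000
iteration 7: 0000001011100
iteration 8: 0000010001110
iteration 9: 0000101010111
iteration 10: 0001000000011
iteration 10 is 0001000000011, still not uniform 0

no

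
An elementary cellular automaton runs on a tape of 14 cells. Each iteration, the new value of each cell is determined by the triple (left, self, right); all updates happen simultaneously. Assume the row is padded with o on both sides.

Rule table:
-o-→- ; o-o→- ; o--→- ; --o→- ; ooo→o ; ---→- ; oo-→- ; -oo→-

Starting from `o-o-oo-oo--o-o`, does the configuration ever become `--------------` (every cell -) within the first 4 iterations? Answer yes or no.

--------------
all cells are - at iteration 1

yes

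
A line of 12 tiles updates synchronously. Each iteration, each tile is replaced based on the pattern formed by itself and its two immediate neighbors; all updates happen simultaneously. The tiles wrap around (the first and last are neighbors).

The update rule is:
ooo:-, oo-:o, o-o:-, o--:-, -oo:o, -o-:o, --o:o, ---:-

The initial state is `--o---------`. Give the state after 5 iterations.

o-o------oo-

-oo---------
ooo---------
o-o--------o
o-o-------oo
o-o------oo-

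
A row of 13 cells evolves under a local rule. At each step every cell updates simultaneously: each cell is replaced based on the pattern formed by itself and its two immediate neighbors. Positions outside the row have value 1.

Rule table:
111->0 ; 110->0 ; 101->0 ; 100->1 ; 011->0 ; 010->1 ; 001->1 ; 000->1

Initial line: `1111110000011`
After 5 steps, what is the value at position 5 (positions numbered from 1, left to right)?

0

0000001111100
1111110000011  (repeats step 0; period 2)
step 5: 0000001111100
position 5 holds 0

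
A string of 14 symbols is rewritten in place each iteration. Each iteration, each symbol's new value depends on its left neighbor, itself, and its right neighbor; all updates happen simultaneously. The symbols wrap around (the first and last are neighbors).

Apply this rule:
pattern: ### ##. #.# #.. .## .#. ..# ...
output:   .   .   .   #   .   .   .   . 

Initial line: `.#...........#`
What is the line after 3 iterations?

..#...........
...#..........
....#.........

....#.........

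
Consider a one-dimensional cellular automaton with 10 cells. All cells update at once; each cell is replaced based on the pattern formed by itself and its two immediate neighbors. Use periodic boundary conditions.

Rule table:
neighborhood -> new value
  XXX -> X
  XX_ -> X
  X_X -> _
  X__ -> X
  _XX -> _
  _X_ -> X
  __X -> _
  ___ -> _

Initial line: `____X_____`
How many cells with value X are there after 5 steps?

____XX____
_____XX___
______XX__
_______XX_
________XX
count of X: 2

2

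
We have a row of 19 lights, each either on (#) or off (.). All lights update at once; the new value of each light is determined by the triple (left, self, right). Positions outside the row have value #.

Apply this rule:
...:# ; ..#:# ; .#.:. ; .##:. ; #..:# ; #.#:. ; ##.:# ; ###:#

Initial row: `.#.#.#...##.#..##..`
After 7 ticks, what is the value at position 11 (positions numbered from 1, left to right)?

......###.#..##.###
######.##..##.#..##
######..###.#..##.#
########.##..##.#..
########..###.#..##
##########.##..##.#
##########..###.#..
position 11 holds .

.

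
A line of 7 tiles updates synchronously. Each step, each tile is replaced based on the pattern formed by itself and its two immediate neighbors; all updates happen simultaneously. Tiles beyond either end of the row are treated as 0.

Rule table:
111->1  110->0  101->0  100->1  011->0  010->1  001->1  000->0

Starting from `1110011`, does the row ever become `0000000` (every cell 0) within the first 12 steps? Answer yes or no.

no

0101100
1100010
0010111
0110010
1001111
1110110
0100001
1110011  (repeats step 0; period 8)
step 12: 0110010
step 12 is 0110010, still not uniform 0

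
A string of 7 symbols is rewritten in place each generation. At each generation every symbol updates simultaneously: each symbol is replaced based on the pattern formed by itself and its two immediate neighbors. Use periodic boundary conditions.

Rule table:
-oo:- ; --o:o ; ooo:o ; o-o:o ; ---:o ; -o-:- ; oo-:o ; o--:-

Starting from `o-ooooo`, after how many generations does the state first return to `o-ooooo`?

7

generation 1: oo-oooo
generation 2: ooo-ooo
generation 3: oooo-oo
generation 4: ooooo-o
generation 5: oooooo-
generation 6: -oooooo
generation 7: o-ooooo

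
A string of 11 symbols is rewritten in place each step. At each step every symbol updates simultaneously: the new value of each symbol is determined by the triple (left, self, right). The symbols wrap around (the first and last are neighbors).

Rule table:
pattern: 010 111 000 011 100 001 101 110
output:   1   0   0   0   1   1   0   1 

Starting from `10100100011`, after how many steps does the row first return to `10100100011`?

10111110100
10000010111
11000110000
01101011001
00101001111
11101110001
00100011010
01110101011
00010101001
10110101111
10010100000
11110110001
00010011010
00111101011
11000101001
01101101110
10100100011

17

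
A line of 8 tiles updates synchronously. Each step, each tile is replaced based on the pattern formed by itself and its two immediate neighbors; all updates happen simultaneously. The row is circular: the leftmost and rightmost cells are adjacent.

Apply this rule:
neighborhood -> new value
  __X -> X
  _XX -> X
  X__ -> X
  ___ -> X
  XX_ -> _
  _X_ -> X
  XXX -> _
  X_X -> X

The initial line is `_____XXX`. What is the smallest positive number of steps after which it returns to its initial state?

XXXXXX__
X_____XX
_XXXXXX_
XX_____X
__XXXXXX
XXX_____
X__XXXXX
_XXX____
XX__XXXX
__XXX___
XXX__XXX
___XXX__
XXXX__XX
____XXX_
XXXXX__X
_____XXX

16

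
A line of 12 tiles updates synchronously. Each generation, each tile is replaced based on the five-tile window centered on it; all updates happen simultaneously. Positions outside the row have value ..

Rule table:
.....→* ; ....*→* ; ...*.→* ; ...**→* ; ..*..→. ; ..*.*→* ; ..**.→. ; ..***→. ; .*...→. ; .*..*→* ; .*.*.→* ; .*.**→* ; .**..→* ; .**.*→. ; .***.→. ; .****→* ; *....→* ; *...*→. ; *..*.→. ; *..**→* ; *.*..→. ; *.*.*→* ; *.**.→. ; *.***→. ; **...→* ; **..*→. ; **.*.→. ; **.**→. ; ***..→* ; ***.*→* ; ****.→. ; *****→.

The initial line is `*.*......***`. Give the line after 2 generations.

.*.*.*..*...

**..*****..*
.*.*.*..*...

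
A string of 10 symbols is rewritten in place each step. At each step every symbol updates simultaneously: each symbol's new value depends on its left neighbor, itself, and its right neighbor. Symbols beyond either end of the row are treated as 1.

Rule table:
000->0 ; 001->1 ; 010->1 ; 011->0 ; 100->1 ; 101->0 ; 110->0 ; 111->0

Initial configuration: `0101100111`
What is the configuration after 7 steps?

1000100000

0100011000
0110100101
0000111100
1001000011
0111100100
0000011111
1000100000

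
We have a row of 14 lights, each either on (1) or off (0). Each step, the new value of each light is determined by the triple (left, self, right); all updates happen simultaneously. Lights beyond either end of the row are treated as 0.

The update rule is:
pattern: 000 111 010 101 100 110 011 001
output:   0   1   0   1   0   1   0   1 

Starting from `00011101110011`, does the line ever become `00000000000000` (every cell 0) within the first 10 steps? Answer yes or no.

no

00101110110101
01010111011010
10101011101100
01010101110100
10101010111000
01010101011000
10101010101000
01010101010000
10101010100000
01010101000000
step 10 is 01010101000000, still not uniform 0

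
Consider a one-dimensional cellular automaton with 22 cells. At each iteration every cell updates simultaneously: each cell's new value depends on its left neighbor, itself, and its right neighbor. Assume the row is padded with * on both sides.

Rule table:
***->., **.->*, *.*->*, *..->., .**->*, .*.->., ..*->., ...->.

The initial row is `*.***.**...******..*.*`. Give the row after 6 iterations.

.....................*

***.****...*....*...**
..***..*............*.
..*.*................*
...*.................*
.....................*
.....................*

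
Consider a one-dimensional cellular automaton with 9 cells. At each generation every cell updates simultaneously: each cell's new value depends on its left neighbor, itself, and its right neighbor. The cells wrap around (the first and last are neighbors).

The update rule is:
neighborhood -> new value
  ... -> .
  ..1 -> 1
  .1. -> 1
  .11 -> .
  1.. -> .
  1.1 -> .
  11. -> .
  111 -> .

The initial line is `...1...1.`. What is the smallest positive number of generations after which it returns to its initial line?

18

generation 1: ..11..11.
generation 2: .1...1...
generation 3: 11..11...
generation 4: ...1....1
generation 5: ..11...11
generation 6: .1....1..
generation 7: 11...11..
generation 8: ....1...1
generation 9: ...11..11
generation 10: ..1...1..
generation 11: .11..11..
generation 12: 1...1....
generation 13: 1..11...1
generation 14: ..1....1.
generation 15: .11...11.
generation 16: 1....1...
generation 17: 1...11..1
generation 18: ...1...1.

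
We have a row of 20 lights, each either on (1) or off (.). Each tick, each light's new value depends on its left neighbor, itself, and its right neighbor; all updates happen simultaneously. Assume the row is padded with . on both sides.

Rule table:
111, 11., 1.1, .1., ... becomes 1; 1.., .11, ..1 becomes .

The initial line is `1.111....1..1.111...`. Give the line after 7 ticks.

111...11.11.11.1..11

11.11.11.1..11.11.11
.11.11.111...11.11.1
..11.11.11.1..11.111
1..11.11.111...11.11
1...11.11.11.1..11.1
1.1..11.11.111...111
111...11.11.11.1..11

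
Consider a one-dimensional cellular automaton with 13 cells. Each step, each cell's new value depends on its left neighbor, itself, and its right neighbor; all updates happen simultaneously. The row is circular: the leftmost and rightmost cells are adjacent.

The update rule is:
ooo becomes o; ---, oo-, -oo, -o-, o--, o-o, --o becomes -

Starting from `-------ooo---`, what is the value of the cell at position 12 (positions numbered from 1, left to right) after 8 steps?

-

--------o----
-------------
-------------  (fixed point — unchanged through step 8)
position 12 holds -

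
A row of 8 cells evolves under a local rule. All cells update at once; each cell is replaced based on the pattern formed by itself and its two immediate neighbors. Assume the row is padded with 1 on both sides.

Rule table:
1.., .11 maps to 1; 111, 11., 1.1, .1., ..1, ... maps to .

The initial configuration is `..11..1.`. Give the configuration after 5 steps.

1.1.1...
.....1..
1.....1.
.1......
..1.....

..1.....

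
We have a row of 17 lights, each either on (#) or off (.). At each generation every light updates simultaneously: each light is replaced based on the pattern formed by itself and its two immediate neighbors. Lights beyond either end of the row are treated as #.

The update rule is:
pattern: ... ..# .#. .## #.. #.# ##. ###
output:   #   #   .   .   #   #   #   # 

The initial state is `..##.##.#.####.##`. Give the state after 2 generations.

###.##.##.#.####.

generation 1: ##.##.##.#.####.#
generation 2: ###.##.##.#.####.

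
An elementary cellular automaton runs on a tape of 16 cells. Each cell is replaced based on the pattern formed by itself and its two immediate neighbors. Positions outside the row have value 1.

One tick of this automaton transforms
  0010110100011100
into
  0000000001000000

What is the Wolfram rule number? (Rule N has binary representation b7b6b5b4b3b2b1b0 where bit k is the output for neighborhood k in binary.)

1

position 12: 111 → 0  (bit 7 = 0)
position 5: 110 → 0  (bit 6 = 0)
position 3: 101 → 0  (bit 5 = 0)
position 0: 100 → 0  (bit 4 = 0)
position 4: 011 → 0  (bit 3 = 0)
position 2: 010 → 0  (bit 2 = 0)
position 1: 001 → 0  (bit 1 = 0)
position 9: 000 → 1  (bit 0 = 1)
bits b7..b0 = 00000001 = 1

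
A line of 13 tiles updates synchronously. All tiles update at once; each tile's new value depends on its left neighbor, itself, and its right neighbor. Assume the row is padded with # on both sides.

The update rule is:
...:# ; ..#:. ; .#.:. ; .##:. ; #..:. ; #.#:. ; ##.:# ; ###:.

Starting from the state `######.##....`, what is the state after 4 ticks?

.....#..#.##.
.###.......#.
...#.#####...
.#.......#.#.

.#.......#.#.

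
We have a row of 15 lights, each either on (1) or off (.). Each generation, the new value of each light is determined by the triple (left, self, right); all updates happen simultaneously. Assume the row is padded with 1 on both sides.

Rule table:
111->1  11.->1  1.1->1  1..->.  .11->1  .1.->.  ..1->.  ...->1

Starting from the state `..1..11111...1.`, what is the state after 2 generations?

.111.111111...1

generation 1: .....11111.1..1
generation 2: .111.111111...1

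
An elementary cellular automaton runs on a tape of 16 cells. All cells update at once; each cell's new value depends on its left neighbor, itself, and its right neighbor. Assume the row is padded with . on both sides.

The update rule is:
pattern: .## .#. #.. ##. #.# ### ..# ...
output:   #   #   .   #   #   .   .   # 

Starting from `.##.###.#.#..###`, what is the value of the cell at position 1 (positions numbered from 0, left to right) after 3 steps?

.####.#####..#.#
.#..###...#..###
.#..#.#.#.#..#.#
position 1 holds #

#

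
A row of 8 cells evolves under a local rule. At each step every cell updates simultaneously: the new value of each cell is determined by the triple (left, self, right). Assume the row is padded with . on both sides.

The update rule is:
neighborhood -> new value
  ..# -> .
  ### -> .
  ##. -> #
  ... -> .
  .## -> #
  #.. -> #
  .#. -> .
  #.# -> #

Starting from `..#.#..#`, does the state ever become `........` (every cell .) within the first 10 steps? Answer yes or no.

yes

...#.#..
....#.#.
.....#.#
......#.
.......#
........
all cells are . at step 6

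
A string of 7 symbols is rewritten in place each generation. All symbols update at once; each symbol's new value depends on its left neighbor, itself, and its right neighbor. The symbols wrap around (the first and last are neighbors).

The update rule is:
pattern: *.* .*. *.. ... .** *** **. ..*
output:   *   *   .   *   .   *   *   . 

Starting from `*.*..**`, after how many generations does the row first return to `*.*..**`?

generation 1: ***...*
generation 2: ***.*..
generation 3: .****..
generation 4: ..***.*
generation 5: ...****
generation 6: .*..***
generation 7: **...**
generation 8: **.*..*
generation 9: ****...
generation 10: .***.*.
generation 11: ..****.
generation 12: *..***.
generation 13: *...***
generation 14: *.*..**

14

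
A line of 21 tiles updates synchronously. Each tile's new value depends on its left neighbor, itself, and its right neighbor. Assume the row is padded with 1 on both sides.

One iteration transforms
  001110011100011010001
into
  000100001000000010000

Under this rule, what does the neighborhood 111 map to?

1

At position 3 the neighborhood is 111; the next row has 1 there.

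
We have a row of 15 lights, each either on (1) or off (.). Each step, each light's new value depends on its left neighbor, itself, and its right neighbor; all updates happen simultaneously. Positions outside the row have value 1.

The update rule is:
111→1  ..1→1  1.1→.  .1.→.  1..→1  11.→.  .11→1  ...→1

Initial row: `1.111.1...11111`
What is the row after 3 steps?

..11...11111111
111.11111111111
11..11111111111

11..11111111111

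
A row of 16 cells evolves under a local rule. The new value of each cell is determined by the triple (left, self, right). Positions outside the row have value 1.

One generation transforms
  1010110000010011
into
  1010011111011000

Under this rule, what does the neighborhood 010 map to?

1

At position 2 the neighborhood is 010; the next row has 1 there.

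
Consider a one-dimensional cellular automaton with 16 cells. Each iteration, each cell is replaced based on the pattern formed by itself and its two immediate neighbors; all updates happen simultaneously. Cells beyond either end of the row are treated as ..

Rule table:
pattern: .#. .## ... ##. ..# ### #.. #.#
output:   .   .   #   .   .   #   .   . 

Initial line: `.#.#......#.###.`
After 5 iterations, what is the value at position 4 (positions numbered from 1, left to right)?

.....####....#..
####..##..##...#
.##..........#..
....########...#
###..######..#..
position 4 holds .

.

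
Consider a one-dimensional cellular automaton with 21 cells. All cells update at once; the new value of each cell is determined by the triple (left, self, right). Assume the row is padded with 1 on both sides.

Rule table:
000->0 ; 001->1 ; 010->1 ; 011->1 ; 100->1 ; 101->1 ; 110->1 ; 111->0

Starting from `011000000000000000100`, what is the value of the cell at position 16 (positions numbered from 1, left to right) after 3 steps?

111100000000000001111
000110000000000011000
101111000000000111101
position 16 holds 1

1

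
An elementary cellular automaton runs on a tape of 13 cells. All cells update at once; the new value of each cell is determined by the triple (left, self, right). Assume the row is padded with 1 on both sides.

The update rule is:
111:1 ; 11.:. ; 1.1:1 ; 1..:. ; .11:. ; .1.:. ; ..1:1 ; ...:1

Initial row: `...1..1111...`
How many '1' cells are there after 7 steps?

step 1: .11..1.11..11
step 2: 1...1.1...1.1
step 3: ..11.1..11.1.
step 4: .1..1..1..1.1
step 5: 1..1..1..1.1.
step 6: ..1..1..1.1.1
step 7: .1..1..1.1.1.
count of 1: 5

5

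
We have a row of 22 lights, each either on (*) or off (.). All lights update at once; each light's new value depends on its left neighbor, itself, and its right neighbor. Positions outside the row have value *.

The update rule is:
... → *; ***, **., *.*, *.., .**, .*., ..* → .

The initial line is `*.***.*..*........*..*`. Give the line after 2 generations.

generation 1: ...........******.....
generation 2: .*********........***.

.*********........***.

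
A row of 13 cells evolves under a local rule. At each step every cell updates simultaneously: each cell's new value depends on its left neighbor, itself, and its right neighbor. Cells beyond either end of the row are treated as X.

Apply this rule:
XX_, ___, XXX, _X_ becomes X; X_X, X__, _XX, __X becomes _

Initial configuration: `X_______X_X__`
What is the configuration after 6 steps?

step 1: X_XXXXX_X_X__
step 2: X__XXXX_X_X__
step 3: X___XXX_X_X__
step 4: X_X__XX_X_X__
step 5: X_X___X_X_X__
step 6: X_X_X_X_X_X__

X_X_X_X_X_X__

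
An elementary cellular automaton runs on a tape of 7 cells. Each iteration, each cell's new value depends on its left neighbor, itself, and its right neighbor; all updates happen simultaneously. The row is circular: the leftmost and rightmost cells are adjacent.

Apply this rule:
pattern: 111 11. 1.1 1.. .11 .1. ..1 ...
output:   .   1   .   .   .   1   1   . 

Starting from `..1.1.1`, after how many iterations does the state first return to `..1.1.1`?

.11.1.1
..1.1.1

2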